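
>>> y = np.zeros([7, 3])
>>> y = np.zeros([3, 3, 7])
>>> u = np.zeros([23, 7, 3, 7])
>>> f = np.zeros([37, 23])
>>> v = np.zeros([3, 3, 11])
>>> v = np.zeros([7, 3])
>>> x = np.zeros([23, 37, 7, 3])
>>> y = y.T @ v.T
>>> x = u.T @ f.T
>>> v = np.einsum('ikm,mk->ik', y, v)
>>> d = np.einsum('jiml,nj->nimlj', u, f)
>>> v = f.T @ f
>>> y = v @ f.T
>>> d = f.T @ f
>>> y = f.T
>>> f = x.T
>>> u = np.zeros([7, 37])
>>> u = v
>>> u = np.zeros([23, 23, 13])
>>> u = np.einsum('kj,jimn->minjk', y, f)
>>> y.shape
(23, 37)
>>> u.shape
(3, 7, 7, 37, 23)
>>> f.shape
(37, 7, 3, 7)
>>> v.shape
(23, 23)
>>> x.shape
(7, 3, 7, 37)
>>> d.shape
(23, 23)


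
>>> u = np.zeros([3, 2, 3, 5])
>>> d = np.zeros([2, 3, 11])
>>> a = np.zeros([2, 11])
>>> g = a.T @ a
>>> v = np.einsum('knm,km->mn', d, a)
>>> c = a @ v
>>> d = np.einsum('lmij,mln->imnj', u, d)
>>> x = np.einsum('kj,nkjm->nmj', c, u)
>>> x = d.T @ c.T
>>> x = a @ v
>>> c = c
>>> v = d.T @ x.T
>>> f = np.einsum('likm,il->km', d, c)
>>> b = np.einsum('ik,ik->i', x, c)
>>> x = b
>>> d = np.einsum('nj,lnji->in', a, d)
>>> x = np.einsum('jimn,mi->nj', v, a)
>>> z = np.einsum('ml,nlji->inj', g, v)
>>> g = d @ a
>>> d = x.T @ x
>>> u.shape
(3, 2, 3, 5)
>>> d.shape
(5, 5)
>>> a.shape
(2, 11)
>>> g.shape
(5, 11)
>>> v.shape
(5, 11, 2, 2)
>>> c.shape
(2, 3)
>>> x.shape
(2, 5)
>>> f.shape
(11, 5)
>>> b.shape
(2,)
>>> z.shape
(2, 5, 2)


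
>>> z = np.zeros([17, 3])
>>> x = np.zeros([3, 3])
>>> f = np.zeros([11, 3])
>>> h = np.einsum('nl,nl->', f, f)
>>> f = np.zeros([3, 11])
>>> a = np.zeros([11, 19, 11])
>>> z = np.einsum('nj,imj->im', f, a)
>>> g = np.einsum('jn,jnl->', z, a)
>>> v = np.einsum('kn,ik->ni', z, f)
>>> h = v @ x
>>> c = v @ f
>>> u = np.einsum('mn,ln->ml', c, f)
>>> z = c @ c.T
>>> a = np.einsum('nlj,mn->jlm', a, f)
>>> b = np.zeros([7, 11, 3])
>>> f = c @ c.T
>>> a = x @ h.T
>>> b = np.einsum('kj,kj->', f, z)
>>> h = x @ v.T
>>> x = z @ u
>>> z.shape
(19, 19)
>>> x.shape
(19, 3)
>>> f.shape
(19, 19)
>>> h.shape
(3, 19)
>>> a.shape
(3, 19)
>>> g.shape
()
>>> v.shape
(19, 3)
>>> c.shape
(19, 11)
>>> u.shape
(19, 3)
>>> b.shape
()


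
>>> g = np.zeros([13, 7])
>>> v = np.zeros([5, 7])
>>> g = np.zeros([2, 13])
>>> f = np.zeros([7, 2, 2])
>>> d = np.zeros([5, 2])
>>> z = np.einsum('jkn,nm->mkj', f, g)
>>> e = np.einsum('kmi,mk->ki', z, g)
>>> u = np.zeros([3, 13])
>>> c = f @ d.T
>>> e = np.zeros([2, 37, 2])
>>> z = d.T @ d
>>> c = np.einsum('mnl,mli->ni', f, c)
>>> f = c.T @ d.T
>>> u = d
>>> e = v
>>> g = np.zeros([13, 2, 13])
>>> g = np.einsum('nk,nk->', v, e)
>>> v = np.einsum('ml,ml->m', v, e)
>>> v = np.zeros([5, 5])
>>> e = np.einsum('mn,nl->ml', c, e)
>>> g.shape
()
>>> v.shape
(5, 5)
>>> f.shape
(5, 5)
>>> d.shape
(5, 2)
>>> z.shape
(2, 2)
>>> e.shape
(2, 7)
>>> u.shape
(5, 2)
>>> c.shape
(2, 5)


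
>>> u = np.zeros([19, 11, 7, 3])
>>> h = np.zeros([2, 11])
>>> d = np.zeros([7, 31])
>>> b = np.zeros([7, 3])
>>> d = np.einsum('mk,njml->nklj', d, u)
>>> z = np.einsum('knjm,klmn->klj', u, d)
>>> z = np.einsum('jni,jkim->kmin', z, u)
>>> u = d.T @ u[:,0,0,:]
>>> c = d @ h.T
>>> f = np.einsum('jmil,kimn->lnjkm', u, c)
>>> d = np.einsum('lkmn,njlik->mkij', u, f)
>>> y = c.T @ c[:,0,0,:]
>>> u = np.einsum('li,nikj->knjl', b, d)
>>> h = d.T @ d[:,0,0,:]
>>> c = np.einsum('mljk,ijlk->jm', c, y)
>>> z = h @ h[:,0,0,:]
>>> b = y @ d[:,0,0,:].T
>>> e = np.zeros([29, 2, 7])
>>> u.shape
(19, 31, 2, 7)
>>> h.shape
(2, 19, 3, 2)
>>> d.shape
(31, 3, 19, 2)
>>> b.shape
(2, 3, 31, 31)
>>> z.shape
(2, 19, 3, 2)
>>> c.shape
(3, 19)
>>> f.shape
(3, 2, 11, 19, 3)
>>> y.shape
(2, 3, 31, 2)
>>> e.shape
(29, 2, 7)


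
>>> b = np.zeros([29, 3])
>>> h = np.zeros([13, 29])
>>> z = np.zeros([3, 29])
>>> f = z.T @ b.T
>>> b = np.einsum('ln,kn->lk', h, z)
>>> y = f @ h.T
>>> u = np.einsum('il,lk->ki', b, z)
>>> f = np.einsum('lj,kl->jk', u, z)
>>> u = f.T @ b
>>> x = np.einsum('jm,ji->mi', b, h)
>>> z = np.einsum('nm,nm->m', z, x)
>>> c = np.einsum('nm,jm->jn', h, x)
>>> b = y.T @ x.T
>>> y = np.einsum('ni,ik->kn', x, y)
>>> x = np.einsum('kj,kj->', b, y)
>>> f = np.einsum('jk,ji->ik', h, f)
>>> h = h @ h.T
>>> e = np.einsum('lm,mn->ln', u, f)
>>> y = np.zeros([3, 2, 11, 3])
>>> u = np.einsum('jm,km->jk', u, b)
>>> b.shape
(13, 3)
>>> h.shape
(13, 13)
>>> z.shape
(29,)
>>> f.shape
(3, 29)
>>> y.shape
(3, 2, 11, 3)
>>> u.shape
(3, 13)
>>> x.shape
()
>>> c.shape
(3, 13)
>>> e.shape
(3, 29)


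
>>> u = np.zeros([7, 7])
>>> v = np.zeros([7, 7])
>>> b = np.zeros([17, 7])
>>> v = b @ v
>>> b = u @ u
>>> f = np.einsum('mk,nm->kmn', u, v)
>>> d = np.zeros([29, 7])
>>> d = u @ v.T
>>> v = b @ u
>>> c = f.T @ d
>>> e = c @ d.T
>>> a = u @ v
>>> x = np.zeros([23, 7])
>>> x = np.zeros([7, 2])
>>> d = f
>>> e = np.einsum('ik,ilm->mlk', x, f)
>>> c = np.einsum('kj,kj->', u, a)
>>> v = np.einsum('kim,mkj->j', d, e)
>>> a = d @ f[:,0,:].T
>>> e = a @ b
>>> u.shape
(7, 7)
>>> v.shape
(2,)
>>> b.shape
(7, 7)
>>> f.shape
(7, 7, 17)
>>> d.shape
(7, 7, 17)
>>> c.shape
()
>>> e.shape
(7, 7, 7)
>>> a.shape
(7, 7, 7)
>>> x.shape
(7, 2)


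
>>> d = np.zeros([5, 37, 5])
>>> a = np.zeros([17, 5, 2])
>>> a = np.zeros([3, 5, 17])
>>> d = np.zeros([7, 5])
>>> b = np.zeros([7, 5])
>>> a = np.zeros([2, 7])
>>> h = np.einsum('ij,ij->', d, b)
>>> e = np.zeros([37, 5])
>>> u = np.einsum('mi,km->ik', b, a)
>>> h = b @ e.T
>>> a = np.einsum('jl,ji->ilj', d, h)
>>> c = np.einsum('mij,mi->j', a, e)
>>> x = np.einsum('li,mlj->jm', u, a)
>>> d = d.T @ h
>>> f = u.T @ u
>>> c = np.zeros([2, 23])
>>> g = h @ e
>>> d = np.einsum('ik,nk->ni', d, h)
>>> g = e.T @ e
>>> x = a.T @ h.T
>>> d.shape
(7, 5)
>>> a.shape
(37, 5, 7)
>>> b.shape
(7, 5)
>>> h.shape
(7, 37)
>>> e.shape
(37, 5)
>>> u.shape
(5, 2)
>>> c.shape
(2, 23)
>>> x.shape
(7, 5, 7)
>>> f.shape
(2, 2)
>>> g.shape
(5, 5)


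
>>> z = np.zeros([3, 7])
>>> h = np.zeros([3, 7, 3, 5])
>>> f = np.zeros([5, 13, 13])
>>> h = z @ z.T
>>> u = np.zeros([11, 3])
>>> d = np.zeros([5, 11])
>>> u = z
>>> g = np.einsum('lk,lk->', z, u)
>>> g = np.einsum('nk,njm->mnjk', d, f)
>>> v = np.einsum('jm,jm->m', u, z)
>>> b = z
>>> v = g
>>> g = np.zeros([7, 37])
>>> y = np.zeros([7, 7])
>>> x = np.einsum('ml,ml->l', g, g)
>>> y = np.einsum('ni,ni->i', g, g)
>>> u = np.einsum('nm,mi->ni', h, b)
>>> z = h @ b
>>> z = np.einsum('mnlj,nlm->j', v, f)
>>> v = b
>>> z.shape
(11,)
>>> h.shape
(3, 3)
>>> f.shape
(5, 13, 13)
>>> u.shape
(3, 7)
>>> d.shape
(5, 11)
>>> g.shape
(7, 37)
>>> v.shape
(3, 7)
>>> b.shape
(3, 7)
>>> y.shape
(37,)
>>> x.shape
(37,)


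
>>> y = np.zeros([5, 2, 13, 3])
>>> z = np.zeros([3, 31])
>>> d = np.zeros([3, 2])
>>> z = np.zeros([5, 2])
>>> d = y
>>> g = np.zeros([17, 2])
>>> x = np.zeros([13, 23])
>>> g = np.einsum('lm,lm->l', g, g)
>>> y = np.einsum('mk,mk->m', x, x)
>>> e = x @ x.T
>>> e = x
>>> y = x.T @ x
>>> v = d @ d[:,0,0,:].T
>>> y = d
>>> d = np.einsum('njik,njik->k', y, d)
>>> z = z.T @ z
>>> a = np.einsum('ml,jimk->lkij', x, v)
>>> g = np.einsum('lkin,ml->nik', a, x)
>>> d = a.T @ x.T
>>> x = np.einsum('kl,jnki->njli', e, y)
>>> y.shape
(5, 2, 13, 3)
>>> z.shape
(2, 2)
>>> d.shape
(5, 2, 5, 13)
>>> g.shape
(5, 2, 5)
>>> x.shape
(2, 5, 23, 3)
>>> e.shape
(13, 23)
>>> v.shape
(5, 2, 13, 5)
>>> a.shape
(23, 5, 2, 5)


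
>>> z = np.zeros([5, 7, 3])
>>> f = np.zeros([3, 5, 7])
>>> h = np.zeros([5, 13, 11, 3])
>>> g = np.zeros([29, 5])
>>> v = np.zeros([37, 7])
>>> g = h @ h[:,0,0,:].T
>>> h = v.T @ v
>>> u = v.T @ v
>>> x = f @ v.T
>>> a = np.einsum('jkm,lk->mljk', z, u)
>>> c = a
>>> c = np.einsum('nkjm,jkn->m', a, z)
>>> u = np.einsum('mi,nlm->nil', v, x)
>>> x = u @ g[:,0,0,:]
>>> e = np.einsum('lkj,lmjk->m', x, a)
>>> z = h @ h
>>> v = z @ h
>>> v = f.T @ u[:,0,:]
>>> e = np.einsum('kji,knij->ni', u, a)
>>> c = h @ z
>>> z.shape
(7, 7)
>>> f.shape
(3, 5, 7)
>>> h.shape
(7, 7)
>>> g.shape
(5, 13, 11, 5)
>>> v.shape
(7, 5, 5)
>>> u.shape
(3, 7, 5)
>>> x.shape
(3, 7, 5)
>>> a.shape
(3, 7, 5, 7)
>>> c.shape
(7, 7)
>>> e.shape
(7, 5)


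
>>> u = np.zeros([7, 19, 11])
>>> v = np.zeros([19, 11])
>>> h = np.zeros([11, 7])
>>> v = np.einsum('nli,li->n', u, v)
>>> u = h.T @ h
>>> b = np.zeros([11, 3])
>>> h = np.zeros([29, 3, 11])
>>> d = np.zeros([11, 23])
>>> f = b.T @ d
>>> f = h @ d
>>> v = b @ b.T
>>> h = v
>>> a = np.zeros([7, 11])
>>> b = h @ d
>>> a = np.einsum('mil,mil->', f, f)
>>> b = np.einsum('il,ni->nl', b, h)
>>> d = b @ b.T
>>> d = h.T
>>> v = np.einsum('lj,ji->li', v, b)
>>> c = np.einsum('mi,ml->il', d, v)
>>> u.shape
(7, 7)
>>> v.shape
(11, 23)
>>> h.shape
(11, 11)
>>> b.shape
(11, 23)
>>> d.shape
(11, 11)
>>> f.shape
(29, 3, 23)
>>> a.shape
()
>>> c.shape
(11, 23)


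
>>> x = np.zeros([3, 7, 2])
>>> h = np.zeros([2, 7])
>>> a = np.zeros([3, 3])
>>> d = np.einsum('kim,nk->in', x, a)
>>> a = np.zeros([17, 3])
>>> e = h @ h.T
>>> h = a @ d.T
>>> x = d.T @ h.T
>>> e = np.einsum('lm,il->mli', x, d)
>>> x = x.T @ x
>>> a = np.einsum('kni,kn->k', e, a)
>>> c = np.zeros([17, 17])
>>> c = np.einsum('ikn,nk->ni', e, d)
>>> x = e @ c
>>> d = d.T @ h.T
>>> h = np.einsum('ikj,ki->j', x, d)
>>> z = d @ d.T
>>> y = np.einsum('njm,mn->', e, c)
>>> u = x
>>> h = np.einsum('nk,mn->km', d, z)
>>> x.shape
(17, 3, 17)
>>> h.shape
(17, 3)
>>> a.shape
(17,)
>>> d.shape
(3, 17)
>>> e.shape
(17, 3, 7)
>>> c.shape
(7, 17)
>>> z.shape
(3, 3)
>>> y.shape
()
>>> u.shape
(17, 3, 17)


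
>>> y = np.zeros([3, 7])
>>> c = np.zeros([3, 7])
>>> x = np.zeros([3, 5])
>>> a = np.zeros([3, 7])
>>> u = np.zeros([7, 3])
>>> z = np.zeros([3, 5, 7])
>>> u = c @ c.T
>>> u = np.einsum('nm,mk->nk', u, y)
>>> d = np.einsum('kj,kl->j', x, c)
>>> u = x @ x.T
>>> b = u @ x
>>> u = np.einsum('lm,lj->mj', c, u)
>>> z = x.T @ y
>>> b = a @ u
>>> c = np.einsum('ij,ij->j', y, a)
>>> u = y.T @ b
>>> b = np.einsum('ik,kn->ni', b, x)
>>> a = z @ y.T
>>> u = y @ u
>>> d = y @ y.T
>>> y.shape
(3, 7)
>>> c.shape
(7,)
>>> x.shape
(3, 5)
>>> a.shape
(5, 3)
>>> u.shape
(3, 3)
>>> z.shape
(5, 7)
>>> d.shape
(3, 3)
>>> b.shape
(5, 3)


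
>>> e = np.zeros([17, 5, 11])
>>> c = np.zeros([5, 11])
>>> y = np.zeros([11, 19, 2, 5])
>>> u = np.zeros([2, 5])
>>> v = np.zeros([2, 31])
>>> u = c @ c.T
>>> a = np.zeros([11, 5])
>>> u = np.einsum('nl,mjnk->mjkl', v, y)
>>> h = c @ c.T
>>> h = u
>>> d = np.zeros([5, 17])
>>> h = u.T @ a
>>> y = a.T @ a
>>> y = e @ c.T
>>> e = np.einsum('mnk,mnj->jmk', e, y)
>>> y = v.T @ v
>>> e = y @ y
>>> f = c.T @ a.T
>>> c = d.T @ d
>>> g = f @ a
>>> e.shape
(31, 31)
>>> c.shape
(17, 17)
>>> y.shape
(31, 31)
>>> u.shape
(11, 19, 5, 31)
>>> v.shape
(2, 31)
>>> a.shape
(11, 5)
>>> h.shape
(31, 5, 19, 5)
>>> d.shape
(5, 17)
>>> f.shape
(11, 11)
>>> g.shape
(11, 5)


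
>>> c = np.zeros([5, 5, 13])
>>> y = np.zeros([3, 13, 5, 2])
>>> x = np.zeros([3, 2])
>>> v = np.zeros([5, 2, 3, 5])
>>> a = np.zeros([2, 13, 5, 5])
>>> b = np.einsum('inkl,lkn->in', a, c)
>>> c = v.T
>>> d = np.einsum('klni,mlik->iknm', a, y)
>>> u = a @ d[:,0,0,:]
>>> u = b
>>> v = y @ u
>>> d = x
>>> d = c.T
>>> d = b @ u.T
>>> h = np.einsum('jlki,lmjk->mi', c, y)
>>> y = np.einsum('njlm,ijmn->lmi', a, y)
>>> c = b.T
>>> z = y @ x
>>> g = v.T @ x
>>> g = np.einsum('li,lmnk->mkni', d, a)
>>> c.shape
(13, 2)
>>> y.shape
(5, 5, 3)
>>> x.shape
(3, 2)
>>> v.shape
(3, 13, 5, 13)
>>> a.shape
(2, 13, 5, 5)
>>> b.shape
(2, 13)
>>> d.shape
(2, 2)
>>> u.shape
(2, 13)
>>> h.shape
(13, 5)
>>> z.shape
(5, 5, 2)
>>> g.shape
(13, 5, 5, 2)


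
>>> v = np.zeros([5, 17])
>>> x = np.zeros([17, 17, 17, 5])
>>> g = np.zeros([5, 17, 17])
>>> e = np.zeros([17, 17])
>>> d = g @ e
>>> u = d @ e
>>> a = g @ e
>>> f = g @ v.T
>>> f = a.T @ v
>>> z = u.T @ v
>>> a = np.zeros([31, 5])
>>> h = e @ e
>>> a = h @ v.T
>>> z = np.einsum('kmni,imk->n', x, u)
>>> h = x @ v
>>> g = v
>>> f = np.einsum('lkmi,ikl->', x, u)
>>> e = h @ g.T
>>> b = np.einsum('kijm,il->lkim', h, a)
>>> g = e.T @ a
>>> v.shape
(5, 17)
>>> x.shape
(17, 17, 17, 5)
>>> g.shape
(5, 17, 17, 5)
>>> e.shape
(17, 17, 17, 5)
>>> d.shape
(5, 17, 17)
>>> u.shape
(5, 17, 17)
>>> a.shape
(17, 5)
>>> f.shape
()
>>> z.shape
(17,)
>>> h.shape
(17, 17, 17, 17)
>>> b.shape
(5, 17, 17, 17)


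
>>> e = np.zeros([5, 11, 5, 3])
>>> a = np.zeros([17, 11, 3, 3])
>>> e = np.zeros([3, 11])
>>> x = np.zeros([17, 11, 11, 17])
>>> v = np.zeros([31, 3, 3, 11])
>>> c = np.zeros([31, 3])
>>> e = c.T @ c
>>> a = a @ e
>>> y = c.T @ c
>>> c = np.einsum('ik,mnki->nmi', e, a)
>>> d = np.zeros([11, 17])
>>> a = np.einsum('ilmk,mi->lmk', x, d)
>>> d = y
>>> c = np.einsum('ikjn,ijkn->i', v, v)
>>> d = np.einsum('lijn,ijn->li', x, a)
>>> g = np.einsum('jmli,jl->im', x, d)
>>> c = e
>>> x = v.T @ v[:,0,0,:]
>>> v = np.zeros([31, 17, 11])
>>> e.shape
(3, 3)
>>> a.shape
(11, 11, 17)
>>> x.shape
(11, 3, 3, 11)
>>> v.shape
(31, 17, 11)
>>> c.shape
(3, 3)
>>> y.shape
(3, 3)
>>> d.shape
(17, 11)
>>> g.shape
(17, 11)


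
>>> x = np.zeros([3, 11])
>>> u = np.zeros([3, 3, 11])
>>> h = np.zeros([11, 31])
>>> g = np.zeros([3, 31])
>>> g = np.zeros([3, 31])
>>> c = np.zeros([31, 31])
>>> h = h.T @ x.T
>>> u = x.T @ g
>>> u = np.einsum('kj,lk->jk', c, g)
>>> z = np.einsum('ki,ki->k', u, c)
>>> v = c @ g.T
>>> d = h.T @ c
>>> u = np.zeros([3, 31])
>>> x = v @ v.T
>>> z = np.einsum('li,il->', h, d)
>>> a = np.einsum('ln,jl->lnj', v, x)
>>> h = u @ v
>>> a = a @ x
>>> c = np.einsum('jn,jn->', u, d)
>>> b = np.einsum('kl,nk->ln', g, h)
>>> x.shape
(31, 31)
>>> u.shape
(3, 31)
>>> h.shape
(3, 3)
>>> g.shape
(3, 31)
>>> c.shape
()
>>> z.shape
()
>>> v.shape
(31, 3)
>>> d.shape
(3, 31)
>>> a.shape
(31, 3, 31)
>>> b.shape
(31, 3)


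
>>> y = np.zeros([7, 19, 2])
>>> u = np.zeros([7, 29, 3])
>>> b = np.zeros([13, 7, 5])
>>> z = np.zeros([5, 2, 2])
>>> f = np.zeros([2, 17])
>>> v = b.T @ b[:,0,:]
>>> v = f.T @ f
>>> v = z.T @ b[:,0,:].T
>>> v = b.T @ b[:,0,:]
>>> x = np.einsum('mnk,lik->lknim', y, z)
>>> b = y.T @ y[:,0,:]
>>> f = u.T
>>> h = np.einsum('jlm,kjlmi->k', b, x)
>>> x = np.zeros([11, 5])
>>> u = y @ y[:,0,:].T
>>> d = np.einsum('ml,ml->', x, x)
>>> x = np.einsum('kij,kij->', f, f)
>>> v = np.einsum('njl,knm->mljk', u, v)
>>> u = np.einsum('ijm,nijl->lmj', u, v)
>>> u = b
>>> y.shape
(7, 19, 2)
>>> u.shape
(2, 19, 2)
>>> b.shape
(2, 19, 2)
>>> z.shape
(5, 2, 2)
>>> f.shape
(3, 29, 7)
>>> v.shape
(5, 7, 19, 5)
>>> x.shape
()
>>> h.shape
(5,)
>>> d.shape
()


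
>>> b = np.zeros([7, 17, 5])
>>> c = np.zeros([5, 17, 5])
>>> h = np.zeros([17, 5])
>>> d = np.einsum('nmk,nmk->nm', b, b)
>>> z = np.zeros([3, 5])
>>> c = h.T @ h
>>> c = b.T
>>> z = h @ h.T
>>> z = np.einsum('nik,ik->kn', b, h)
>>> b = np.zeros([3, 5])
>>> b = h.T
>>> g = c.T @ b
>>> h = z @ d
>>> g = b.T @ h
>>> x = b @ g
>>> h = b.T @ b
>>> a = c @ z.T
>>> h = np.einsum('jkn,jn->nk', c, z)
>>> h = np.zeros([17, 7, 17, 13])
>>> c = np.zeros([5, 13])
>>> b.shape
(5, 17)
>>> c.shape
(5, 13)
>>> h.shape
(17, 7, 17, 13)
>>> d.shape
(7, 17)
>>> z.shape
(5, 7)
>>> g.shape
(17, 17)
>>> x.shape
(5, 17)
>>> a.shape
(5, 17, 5)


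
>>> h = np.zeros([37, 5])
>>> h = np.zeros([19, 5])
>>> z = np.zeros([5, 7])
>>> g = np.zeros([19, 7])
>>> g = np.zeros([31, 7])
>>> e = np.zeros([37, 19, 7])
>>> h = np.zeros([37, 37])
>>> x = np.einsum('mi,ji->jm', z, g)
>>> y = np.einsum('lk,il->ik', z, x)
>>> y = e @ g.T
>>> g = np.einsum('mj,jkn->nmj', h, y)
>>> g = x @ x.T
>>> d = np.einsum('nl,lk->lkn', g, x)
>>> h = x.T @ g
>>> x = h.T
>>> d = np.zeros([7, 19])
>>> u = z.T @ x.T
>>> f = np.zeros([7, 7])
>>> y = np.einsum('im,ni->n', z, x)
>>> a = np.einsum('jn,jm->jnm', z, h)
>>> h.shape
(5, 31)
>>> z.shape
(5, 7)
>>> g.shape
(31, 31)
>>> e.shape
(37, 19, 7)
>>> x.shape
(31, 5)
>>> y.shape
(31,)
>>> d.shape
(7, 19)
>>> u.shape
(7, 31)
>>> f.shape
(7, 7)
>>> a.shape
(5, 7, 31)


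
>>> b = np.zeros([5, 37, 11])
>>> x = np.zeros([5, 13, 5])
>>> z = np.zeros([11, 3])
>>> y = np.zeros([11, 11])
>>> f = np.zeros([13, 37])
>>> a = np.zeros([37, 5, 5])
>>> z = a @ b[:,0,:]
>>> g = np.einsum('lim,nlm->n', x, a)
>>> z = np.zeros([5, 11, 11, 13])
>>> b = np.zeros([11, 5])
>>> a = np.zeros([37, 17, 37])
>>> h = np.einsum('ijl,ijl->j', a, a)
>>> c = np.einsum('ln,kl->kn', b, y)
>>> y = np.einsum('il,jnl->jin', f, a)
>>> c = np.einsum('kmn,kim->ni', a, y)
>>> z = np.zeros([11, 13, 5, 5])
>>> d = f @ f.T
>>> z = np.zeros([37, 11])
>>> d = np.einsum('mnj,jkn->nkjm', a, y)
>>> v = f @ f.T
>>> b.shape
(11, 5)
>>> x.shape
(5, 13, 5)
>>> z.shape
(37, 11)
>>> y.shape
(37, 13, 17)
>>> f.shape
(13, 37)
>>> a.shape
(37, 17, 37)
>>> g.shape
(37,)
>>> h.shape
(17,)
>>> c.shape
(37, 13)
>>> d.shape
(17, 13, 37, 37)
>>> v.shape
(13, 13)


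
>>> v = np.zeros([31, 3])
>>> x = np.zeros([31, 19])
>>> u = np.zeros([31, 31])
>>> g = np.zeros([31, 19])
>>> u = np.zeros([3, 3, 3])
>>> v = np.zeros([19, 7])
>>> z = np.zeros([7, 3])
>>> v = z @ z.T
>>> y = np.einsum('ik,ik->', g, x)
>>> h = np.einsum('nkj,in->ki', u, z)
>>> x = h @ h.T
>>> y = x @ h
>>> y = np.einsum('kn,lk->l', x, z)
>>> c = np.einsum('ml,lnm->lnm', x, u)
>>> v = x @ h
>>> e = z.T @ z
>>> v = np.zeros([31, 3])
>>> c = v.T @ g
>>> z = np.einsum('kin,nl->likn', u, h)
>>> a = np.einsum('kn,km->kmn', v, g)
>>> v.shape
(31, 3)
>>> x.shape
(3, 3)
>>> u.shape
(3, 3, 3)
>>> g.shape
(31, 19)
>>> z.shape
(7, 3, 3, 3)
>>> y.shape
(7,)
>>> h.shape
(3, 7)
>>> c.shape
(3, 19)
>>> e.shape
(3, 3)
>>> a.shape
(31, 19, 3)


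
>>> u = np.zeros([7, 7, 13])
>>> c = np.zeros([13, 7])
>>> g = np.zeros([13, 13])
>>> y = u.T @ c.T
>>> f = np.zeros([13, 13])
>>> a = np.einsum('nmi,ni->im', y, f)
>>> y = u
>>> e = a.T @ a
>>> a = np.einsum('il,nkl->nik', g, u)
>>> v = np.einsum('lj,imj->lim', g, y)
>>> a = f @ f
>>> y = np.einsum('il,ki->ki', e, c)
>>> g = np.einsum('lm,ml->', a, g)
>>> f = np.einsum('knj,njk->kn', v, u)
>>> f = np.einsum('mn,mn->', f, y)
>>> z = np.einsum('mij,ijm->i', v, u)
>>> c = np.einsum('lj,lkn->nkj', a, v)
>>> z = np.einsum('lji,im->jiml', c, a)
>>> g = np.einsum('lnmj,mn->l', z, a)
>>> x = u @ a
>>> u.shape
(7, 7, 13)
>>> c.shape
(7, 7, 13)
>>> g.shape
(7,)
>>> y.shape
(13, 7)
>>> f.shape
()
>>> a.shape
(13, 13)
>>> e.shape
(7, 7)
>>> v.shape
(13, 7, 7)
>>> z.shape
(7, 13, 13, 7)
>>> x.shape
(7, 7, 13)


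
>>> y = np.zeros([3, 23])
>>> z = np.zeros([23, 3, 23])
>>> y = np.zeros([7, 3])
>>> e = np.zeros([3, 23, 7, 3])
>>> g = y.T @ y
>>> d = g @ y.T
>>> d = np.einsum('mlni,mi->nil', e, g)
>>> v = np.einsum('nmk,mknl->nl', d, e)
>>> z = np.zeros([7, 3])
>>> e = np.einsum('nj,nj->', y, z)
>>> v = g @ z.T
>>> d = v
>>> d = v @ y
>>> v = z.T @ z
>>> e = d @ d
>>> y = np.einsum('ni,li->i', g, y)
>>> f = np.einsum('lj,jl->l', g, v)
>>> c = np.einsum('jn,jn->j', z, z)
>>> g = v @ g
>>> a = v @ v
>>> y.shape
(3,)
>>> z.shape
(7, 3)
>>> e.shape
(3, 3)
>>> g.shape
(3, 3)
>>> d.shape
(3, 3)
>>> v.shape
(3, 3)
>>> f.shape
(3,)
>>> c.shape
(7,)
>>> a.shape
(3, 3)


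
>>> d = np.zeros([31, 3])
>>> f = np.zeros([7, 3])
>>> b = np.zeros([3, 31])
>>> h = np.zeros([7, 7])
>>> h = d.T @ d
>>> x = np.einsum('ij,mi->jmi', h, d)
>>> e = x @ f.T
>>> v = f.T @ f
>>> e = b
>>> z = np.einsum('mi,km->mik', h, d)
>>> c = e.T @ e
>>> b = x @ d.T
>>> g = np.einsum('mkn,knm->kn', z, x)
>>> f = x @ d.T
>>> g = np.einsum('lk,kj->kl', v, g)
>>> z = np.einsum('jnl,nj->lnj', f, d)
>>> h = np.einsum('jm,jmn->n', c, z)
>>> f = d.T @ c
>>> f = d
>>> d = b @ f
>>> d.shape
(3, 31, 3)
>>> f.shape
(31, 3)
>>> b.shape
(3, 31, 31)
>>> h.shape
(3,)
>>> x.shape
(3, 31, 3)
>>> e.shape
(3, 31)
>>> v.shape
(3, 3)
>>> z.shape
(31, 31, 3)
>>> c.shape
(31, 31)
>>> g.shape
(3, 3)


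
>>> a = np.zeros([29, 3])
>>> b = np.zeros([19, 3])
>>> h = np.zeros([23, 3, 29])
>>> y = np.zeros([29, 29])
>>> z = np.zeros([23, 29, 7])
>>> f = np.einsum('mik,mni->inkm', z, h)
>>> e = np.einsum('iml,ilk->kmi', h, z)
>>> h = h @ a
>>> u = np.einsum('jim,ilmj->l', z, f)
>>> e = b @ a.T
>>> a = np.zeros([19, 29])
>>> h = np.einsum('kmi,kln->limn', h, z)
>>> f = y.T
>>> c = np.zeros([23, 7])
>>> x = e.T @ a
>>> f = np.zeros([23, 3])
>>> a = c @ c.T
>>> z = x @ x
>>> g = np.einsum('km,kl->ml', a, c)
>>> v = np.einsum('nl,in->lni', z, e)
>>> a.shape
(23, 23)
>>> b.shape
(19, 3)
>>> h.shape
(29, 3, 3, 7)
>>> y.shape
(29, 29)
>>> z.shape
(29, 29)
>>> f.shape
(23, 3)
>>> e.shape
(19, 29)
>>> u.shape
(3,)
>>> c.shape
(23, 7)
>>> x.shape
(29, 29)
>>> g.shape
(23, 7)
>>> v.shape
(29, 29, 19)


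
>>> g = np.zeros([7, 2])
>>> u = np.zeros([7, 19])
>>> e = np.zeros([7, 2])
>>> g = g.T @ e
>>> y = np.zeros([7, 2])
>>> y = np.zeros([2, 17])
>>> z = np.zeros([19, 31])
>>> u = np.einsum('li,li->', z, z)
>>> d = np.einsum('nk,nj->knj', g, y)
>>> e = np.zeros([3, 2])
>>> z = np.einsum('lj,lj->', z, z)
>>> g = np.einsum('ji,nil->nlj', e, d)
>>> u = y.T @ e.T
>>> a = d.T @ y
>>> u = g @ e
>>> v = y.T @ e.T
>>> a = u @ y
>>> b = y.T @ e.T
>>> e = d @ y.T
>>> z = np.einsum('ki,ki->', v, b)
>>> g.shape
(2, 17, 3)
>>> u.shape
(2, 17, 2)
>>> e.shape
(2, 2, 2)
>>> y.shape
(2, 17)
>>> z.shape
()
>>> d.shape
(2, 2, 17)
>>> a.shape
(2, 17, 17)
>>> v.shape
(17, 3)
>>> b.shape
(17, 3)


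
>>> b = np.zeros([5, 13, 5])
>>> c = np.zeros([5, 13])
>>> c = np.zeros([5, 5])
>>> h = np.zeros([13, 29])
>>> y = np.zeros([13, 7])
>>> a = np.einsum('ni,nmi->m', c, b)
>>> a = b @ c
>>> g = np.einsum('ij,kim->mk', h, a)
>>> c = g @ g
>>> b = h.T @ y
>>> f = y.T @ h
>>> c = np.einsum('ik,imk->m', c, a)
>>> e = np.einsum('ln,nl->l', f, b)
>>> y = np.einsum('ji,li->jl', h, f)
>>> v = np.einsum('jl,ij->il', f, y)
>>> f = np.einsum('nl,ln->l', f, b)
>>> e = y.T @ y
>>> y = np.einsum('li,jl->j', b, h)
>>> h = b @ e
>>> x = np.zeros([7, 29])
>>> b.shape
(29, 7)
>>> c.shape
(13,)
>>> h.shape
(29, 7)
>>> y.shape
(13,)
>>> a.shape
(5, 13, 5)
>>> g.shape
(5, 5)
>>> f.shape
(29,)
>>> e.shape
(7, 7)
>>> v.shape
(13, 29)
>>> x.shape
(7, 29)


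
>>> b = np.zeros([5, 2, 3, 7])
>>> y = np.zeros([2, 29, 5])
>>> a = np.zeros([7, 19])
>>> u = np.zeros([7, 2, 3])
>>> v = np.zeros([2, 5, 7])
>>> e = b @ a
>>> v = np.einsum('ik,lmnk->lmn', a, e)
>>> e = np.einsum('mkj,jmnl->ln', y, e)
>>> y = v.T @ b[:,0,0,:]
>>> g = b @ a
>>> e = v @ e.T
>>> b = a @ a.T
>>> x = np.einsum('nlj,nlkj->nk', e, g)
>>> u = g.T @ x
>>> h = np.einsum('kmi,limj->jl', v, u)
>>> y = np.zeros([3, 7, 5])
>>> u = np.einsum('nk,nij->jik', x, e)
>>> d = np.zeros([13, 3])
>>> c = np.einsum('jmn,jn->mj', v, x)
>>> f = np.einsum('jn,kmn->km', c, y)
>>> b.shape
(7, 7)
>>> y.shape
(3, 7, 5)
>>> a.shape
(7, 19)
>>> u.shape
(19, 2, 3)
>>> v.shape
(5, 2, 3)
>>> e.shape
(5, 2, 19)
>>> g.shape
(5, 2, 3, 19)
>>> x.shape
(5, 3)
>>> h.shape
(3, 19)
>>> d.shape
(13, 3)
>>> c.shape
(2, 5)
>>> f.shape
(3, 7)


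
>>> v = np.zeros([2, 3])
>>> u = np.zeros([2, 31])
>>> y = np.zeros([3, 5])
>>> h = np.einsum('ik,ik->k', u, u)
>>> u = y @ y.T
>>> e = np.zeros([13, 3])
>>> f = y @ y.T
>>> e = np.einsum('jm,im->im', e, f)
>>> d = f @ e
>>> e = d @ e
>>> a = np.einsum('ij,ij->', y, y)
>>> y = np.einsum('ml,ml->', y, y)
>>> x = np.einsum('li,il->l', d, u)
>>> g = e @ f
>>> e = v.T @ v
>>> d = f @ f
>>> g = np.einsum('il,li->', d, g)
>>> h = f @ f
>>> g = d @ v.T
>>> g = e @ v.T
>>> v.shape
(2, 3)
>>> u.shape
(3, 3)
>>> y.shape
()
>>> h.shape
(3, 3)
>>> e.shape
(3, 3)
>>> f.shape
(3, 3)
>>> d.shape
(3, 3)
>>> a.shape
()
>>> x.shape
(3,)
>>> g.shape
(3, 2)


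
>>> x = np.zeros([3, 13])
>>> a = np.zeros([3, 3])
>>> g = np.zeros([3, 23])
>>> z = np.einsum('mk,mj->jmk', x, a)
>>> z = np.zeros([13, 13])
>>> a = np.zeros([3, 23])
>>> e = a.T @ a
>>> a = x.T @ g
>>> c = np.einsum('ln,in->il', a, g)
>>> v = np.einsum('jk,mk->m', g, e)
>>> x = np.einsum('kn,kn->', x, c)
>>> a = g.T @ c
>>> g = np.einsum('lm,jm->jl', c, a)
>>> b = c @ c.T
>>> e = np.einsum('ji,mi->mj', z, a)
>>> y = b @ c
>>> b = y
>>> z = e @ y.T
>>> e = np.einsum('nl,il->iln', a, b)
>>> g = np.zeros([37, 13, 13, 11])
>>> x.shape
()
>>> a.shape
(23, 13)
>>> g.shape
(37, 13, 13, 11)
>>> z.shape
(23, 3)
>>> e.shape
(3, 13, 23)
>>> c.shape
(3, 13)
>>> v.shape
(23,)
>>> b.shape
(3, 13)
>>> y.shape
(3, 13)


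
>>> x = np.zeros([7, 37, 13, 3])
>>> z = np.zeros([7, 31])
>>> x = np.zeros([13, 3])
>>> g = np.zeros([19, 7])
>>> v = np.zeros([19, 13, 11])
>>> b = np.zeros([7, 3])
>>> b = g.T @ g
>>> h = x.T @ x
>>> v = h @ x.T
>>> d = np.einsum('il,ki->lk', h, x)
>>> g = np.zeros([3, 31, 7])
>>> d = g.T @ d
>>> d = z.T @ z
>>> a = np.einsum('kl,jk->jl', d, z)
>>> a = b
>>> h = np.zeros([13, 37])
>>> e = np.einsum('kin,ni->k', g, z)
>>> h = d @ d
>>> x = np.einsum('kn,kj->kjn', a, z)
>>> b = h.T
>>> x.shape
(7, 31, 7)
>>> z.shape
(7, 31)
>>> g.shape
(3, 31, 7)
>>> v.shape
(3, 13)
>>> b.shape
(31, 31)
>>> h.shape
(31, 31)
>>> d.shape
(31, 31)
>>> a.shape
(7, 7)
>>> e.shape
(3,)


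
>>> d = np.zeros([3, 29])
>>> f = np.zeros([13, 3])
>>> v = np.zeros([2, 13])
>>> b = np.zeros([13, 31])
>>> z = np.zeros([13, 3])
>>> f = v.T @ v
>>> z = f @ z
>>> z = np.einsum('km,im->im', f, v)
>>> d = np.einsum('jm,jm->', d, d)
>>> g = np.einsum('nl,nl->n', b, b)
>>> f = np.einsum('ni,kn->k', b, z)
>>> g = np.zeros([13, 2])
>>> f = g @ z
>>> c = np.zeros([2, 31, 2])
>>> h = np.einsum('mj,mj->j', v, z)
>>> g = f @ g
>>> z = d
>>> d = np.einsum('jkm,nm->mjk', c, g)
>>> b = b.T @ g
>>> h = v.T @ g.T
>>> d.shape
(2, 2, 31)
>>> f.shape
(13, 13)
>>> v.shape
(2, 13)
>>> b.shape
(31, 2)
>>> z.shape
()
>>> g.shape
(13, 2)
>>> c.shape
(2, 31, 2)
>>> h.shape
(13, 13)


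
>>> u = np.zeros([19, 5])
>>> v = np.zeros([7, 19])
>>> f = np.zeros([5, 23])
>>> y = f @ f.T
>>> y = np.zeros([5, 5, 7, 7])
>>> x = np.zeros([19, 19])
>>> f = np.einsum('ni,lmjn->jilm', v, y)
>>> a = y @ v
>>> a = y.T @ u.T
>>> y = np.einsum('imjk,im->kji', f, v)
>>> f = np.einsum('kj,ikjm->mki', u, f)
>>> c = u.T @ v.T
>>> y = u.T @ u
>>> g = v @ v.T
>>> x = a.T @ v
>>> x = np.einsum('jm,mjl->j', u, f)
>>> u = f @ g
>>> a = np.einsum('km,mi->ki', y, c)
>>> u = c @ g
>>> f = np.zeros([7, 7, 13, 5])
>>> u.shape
(5, 7)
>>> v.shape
(7, 19)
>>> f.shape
(7, 7, 13, 5)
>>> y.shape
(5, 5)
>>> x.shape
(19,)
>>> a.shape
(5, 7)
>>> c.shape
(5, 7)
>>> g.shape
(7, 7)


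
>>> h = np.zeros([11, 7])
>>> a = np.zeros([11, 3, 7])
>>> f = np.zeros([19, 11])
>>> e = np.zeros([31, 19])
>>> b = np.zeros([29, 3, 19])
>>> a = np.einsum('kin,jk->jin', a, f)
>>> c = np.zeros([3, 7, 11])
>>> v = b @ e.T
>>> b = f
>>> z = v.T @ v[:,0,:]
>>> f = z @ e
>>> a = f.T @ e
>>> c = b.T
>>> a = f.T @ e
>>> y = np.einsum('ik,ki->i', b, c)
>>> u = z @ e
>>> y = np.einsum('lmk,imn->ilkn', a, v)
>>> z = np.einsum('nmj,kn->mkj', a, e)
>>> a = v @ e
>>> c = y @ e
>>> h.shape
(11, 7)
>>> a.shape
(29, 3, 19)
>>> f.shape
(31, 3, 19)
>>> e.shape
(31, 19)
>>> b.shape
(19, 11)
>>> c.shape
(29, 19, 19, 19)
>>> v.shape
(29, 3, 31)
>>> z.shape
(3, 31, 19)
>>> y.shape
(29, 19, 19, 31)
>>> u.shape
(31, 3, 19)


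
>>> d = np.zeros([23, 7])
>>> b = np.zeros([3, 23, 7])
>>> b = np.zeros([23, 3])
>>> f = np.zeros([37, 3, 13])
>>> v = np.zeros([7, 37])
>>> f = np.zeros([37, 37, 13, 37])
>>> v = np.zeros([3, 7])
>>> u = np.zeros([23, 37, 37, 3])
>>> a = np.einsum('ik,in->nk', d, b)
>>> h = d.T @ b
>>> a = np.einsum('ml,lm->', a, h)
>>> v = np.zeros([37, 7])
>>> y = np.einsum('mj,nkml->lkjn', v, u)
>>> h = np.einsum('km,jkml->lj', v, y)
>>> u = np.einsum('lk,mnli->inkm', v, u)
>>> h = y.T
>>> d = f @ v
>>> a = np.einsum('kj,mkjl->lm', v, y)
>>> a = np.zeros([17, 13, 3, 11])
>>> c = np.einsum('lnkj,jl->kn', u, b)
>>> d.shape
(37, 37, 13, 7)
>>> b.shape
(23, 3)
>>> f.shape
(37, 37, 13, 37)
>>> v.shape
(37, 7)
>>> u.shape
(3, 37, 7, 23)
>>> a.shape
(17, 13, 3, 11)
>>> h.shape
(23, 7, 37, 3)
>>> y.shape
(3, 37, 7, 23)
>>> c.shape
(7, 37)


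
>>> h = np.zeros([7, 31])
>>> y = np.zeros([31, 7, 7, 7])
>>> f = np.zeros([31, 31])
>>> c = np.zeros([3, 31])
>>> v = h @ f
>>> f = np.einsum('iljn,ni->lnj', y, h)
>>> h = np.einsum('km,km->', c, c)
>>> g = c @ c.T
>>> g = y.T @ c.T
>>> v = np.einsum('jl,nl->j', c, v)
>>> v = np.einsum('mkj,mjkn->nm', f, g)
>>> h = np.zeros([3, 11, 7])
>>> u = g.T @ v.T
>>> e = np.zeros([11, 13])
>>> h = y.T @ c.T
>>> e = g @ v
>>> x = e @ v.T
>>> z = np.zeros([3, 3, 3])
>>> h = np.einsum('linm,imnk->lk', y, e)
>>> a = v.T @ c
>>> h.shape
(31, 7)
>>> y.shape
(31, 7, 7, 7)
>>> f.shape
(7, 7, 7)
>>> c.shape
(3, 31)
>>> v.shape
(3, 7)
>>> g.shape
(7, 7, 7, 3)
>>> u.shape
(3, 7, 7, 3)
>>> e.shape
(7, 7, 7, 7)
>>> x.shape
(7, 7, 7, 3)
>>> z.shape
(3, 3, 3)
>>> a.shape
(7, 31)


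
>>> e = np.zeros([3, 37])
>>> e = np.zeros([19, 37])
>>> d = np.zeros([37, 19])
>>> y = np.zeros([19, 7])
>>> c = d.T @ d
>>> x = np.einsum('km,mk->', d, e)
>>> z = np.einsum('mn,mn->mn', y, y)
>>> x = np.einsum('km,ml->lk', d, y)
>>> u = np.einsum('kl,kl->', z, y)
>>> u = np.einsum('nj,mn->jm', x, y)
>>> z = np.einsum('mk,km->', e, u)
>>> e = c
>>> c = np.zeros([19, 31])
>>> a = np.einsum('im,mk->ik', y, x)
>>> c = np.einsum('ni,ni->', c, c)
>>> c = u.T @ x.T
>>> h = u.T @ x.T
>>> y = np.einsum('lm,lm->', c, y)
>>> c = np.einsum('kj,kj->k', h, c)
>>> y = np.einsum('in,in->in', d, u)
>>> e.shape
(19, 19)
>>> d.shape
(37, 19)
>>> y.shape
(37, 19)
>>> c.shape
(19,)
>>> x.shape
(7, 37)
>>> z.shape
()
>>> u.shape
(37, 19)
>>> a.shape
(19, 37)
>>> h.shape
(19, 7)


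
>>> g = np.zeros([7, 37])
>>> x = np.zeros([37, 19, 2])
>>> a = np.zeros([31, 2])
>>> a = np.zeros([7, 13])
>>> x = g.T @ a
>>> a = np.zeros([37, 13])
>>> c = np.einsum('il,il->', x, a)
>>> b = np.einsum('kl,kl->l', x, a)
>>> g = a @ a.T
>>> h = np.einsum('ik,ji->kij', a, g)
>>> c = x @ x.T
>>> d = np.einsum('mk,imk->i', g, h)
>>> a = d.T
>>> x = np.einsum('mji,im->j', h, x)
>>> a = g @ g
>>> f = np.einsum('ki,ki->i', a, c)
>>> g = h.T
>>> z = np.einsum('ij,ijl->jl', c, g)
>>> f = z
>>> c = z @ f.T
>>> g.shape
(37, 37, 13)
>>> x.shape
(37,)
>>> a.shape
(37, 37)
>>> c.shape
(37, 37)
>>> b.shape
(13,)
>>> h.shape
(13, 37, 37)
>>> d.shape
(13,)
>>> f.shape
(37, 13)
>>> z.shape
(37, 13)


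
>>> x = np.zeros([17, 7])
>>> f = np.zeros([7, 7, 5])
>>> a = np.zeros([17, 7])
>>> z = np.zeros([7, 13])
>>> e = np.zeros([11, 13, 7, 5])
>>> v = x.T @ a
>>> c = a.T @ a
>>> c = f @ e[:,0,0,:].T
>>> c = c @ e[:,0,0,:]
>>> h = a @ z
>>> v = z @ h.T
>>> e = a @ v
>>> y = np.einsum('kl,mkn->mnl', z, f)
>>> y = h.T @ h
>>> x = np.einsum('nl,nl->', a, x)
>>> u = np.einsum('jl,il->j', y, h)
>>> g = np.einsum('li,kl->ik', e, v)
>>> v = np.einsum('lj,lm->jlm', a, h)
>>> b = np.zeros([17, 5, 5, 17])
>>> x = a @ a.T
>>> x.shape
(17, 17)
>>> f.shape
(7, 7, 5)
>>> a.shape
(17, 7)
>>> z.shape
(7, 13)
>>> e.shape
(17, 17)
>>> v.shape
(7, 17, 13)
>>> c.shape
(7, 7, 5)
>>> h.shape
(17, 13)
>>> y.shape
(13, 13)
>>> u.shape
(13,)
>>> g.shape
(17, 7)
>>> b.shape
(17, 5, 5, 17)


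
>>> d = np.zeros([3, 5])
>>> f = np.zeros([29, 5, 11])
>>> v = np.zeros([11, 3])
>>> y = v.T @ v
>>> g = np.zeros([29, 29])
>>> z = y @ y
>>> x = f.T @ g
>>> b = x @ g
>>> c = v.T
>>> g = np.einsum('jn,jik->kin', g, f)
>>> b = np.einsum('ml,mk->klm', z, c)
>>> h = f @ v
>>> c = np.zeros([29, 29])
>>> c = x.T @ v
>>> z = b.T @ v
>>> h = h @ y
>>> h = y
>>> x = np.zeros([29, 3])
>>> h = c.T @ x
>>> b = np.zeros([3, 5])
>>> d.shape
(3, 5)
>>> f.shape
(29, 5, 11)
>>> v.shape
(11, 3)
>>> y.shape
(3, 3)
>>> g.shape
(11, 5, 29)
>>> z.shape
(3, 3, 3)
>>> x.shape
(29, 3)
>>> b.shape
(3, 5)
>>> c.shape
(29, 5, 3)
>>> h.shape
(3, 5, 3)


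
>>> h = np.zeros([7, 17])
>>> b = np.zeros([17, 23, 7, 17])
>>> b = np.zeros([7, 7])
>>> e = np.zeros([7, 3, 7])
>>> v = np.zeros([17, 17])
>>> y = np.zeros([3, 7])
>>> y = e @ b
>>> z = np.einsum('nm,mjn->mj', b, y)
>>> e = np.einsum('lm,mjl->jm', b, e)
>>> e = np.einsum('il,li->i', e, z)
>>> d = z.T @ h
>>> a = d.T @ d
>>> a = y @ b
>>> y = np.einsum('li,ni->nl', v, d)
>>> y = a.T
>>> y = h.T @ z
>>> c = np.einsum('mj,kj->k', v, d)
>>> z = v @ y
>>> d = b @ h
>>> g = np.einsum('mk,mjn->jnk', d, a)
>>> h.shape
(7, 17)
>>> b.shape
(7, 7)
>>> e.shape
(3,)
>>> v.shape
(17, 17)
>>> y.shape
(17, 3)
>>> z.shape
(17, 3)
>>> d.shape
(7, 17)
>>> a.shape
(7, 3, 7)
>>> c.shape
(3,)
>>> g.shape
(3, 7, 17)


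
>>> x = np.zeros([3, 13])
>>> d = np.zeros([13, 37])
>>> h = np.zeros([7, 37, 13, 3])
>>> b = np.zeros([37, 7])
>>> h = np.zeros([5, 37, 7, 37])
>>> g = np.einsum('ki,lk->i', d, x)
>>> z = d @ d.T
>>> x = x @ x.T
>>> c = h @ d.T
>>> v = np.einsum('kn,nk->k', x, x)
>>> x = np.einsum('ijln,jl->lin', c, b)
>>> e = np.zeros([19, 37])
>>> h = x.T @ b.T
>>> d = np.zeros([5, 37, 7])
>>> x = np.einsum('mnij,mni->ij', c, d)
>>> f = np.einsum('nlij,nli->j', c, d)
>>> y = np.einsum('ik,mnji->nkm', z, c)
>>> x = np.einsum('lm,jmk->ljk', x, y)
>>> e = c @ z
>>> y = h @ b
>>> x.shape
(7, 37, 5)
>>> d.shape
(5, 37, 7)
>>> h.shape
(13, 5, 37)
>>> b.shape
(37, 7)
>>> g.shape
(37,)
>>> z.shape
(13, 13)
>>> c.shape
(5, 37, 7, 13)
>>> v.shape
(3,)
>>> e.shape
(5, 37, 7, 13)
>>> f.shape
(13,)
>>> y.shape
(13, 5, 7)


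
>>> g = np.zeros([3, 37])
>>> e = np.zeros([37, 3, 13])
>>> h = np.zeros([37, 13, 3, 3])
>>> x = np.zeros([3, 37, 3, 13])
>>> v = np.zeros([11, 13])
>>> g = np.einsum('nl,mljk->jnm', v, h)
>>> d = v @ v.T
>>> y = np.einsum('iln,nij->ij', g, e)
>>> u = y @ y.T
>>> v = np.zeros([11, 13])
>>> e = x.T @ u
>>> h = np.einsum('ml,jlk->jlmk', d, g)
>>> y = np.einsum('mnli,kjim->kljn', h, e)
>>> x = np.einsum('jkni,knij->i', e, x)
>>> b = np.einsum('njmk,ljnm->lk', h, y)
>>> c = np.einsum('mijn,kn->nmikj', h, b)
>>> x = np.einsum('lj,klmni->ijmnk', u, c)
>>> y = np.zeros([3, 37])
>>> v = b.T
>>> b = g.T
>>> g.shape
(3, 11, 37)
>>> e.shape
(13, 3, 37, 3)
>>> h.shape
(3, 11, 11, 37)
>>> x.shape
(11, 3, 11, 13, 37)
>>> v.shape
(37, 13)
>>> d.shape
(11, 11)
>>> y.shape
(3, 37)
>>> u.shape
(3, 3)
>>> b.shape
(37, 11, 3)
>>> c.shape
(37, 3, 11, 13, 11)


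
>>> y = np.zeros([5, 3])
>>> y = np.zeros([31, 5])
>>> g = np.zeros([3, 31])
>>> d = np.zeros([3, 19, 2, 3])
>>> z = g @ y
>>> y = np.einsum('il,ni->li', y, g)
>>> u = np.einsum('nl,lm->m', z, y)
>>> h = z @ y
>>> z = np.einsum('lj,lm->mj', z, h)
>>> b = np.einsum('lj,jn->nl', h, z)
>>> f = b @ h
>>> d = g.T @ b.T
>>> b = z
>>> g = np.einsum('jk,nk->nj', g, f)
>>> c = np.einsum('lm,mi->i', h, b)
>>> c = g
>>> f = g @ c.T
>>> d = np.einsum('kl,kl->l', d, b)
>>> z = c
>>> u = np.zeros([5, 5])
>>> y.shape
(5, 31)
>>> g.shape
(5, 3)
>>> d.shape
(5,)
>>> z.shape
(5, 3)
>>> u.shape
(5, 5)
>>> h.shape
(3, 31)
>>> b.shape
(31, 5)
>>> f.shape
(5, 5)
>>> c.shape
(5, 3)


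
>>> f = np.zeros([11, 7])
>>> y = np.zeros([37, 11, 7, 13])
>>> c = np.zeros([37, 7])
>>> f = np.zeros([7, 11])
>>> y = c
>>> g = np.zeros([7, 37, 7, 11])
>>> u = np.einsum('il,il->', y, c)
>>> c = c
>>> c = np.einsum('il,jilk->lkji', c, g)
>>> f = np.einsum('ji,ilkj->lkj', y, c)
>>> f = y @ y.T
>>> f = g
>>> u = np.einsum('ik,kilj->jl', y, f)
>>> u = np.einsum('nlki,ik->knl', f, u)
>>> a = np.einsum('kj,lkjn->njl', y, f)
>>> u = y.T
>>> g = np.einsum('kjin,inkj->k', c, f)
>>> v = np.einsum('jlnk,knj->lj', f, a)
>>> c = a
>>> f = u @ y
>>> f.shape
(7, 7)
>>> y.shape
(37, 7)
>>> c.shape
(11, 7, 7)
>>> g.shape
(7,)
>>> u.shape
(7, 37)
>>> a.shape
(11, 7, 7)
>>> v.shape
(37, 7)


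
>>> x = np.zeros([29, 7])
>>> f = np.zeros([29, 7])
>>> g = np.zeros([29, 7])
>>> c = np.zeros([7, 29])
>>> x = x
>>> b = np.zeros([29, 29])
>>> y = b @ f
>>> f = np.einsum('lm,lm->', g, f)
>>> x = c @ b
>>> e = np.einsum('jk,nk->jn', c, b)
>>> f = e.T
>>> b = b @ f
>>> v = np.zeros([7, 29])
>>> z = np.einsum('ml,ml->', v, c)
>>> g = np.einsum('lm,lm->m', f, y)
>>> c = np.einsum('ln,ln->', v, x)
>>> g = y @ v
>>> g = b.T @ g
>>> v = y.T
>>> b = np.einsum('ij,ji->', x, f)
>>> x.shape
(7, 29)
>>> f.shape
(29, 7)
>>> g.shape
(7, 29)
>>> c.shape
()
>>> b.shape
()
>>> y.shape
(29, 7)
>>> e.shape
(7, 29)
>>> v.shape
(7, 29)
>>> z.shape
()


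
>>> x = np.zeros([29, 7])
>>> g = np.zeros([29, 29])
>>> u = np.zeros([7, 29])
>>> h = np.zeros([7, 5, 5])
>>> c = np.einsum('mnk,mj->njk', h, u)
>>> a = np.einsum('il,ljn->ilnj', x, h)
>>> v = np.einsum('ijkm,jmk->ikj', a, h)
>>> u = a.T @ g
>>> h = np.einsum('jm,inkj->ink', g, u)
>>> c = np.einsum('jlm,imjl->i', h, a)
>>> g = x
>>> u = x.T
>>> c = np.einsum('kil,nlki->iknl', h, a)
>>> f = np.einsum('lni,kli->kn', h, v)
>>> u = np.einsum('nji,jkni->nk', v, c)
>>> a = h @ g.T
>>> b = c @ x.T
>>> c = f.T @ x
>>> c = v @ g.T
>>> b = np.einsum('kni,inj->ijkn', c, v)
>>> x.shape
(29, 7)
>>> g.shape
(29, 7)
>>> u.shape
(29, 5)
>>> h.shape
(5, 5, 7)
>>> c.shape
(29, 5, 29)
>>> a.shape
(5, 5, 29)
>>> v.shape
(29, 5, 7)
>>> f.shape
(29, 5)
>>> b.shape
(29, 7, 29, 5)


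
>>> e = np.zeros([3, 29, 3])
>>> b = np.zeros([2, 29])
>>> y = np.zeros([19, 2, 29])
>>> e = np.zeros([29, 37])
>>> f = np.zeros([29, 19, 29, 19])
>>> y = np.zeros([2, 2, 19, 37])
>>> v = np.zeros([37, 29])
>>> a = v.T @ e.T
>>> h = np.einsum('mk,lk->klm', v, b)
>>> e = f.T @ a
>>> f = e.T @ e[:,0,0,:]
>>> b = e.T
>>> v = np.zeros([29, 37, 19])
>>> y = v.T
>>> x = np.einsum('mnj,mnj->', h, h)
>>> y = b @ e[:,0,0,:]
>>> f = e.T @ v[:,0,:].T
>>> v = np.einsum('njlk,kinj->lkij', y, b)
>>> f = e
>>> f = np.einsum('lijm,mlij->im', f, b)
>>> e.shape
(19, 29, 19, 29)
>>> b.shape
(29, 19, 29, 19)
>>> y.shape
(29, 19, 29, 29)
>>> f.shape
(29, 29)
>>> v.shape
(29, 29, 19, 19)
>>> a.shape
(29, 29)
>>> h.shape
(29, 2, 37)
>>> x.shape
()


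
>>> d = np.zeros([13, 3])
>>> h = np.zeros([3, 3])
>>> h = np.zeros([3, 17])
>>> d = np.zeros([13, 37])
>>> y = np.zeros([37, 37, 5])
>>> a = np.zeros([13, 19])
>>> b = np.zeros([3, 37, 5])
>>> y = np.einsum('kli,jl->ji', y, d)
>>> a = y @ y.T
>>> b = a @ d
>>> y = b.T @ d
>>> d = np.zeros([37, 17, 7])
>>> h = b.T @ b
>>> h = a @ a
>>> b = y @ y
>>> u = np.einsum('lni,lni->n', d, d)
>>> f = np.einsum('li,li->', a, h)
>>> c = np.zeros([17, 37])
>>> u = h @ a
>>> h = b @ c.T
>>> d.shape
(37, 17, 7)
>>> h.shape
(37, 17)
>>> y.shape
(37, 37)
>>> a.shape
(13, 13)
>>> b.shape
(37, 37)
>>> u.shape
(13, 13)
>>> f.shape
()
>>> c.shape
(17, 37)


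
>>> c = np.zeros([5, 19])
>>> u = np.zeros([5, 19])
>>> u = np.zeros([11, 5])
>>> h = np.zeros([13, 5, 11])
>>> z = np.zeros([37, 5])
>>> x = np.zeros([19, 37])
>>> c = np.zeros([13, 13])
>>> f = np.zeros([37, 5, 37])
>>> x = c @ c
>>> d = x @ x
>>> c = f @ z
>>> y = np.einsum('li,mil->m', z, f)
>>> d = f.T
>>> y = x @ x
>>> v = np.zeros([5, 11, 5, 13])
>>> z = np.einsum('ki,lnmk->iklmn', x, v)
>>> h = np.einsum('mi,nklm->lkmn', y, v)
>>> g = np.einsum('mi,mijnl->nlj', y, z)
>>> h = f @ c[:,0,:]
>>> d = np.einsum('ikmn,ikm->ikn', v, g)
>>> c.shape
(37, 5, 5)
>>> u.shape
(11, 5)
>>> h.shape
(37, 5, 5)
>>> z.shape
(13, 13, 5, 5, 11)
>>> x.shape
(13, 13)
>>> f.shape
(37, 5, 37)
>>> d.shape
(5, 11, 13)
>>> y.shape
(13, 13)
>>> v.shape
(5, 11, 5, 13)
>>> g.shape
(5, 11, 5)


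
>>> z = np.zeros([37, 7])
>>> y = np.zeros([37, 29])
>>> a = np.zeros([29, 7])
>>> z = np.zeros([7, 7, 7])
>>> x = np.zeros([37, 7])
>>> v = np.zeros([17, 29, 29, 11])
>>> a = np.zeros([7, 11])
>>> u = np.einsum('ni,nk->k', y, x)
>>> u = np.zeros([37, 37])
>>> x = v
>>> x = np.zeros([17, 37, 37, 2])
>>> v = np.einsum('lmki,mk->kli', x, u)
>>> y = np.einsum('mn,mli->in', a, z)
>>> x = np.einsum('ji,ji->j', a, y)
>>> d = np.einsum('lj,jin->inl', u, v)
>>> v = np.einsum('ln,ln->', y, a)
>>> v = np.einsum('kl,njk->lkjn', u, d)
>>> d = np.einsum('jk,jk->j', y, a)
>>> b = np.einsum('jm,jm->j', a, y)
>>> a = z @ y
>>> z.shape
(7, 7, 7)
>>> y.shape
(7, 11)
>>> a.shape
(7, 7, 11)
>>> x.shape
(7,)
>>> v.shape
(37, 37, 2, 17)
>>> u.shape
(37, 37)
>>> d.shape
(7,)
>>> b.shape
(7,)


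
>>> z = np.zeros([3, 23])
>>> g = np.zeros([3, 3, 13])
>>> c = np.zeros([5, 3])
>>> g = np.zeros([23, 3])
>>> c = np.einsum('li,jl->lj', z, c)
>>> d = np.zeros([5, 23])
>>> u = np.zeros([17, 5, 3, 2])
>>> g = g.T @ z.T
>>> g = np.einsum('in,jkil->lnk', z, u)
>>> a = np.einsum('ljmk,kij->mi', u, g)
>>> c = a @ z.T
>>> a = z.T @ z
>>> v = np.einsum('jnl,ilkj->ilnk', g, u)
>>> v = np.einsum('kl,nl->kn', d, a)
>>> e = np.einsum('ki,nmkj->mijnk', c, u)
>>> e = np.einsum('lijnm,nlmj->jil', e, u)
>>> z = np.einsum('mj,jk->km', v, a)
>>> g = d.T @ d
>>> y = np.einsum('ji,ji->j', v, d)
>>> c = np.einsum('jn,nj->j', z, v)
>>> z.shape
(23, 5)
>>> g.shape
(23, 23)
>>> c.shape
(23,)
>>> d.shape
(5, 23)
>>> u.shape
(17, 5, 3, 2)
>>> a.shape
(23, 23)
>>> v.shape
(5, 23)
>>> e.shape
(2, 3, 5)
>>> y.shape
(5,)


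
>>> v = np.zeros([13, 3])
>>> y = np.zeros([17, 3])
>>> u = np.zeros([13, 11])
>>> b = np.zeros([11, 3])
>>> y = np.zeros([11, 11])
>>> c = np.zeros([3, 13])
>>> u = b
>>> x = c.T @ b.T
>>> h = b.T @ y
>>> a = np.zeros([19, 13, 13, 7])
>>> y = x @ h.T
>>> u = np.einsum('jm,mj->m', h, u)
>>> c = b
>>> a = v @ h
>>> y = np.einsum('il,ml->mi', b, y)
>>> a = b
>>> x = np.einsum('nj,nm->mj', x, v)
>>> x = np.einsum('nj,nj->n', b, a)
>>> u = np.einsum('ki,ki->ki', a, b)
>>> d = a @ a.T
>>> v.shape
(13, 3)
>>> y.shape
(13, 11)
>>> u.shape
(11, 3)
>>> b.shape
(11, 3)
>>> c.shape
(11, 3)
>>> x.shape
(11,)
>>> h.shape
(3, 11)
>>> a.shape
(11, 3)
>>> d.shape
(11, 11)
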